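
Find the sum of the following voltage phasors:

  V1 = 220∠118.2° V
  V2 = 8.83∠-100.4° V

Step 1 — Convert each phasor to rectangular form:
  V1 = 220·(cos(118.2°) + j·sin(118.2°)) = -104 + j193.9 V
  V2 = 8.83·(cos(-100.4°) + j·sin(-100.4°)) = -1.594 - j8.685 V
Step 2 — Sum components: V_total = -105.6 + j185.2 V.
Step 3 — Convert to polar: |V_total| = 213.2 V, ∠V_total = 119.7°.

V_total = 213.2∠119.7° V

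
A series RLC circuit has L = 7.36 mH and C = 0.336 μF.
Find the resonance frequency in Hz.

Step 1 — Resonance condition Im(Z)=0 gives ω₀ = 1/√(LC).
Step 2 — ω₀ = 1/√(0.00736·3.36e-07) = 2.011e+04 rad/s.
Step 3 — f₀ = ω₀/(2π) = 3200 Hz.

f₀ = 3200 Hz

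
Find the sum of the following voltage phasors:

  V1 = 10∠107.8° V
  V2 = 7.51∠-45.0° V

Step 1 — Convert each phasor to rectangular form:
  V1 = 10·(cos(107.8°) + j·sin(107.8°)) = -3.057 + j9.521 V
  V2 = 7.51·(cos(-45.0°) + j·sin(-45.0°)) = 5.31 - j5.31 V
Step 2 — Sum components: V_total = 2.253 + j4.211 V.
Step 3 — Convert to polar: |V_total| = 4.776 V, ∠V_total = 61.8°.

V_total = 4.776∠61.8° V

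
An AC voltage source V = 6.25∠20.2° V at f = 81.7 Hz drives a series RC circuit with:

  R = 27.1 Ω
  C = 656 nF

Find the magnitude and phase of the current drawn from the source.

Step 1 — Angular frequency: ω = 2π·f = 2π·81.7 = 513.3 rad/s.
Step 2 — Component impedances:
  R: Z = R = 27.1 Ω
  C: Z = 1/(jωC) = -j/(ω·C) = 0 - j2970 Ω
Step 3 — Series combination: Z_total = R + C = 27.1 - j2970 Ω = 2970∠-89.5° Ω.
Step 4 — Source phasor: V = 6.25∠20.2° V = 5.866 + j2.158 V.
Step 5 — Ohm's law: I = V / Z_total = (5.866 + j2.158) / (27.1 - j2970) = -0.0007087 + j0.001982 A.
Step 6 — Convert to polar: |I| = 0.002105 A, ∠I = 109.7°.

I = 0.002105∠109.7° A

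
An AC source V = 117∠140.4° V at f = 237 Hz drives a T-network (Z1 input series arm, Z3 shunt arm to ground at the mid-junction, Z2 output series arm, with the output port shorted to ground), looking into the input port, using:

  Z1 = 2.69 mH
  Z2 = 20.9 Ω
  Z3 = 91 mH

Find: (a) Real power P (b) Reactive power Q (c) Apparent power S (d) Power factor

Step 1 — Angular frequency: ω = 2π·f = 2π·237 = 1489 rad/s.
Step 2 — Component impedances:
  Z1: Z = jωL = j·1489·0.00269 = 0 + j4.006 Ω
  Z2: Z = R = 20.9 Ω
  Z3: Z = jωL = j·1489·0.091 = 0 + j135.5 Ω
Step 3 — With the output port shorted to ground, the output series arm Z2 runs from the junction to ground; the shunt arm Z3 also runs from the junction to ground. They appear in parallel: Z3 || Z2 = 20.41 + j3.149 Ω.
Step 4 — Series with input arm Z1: Z_in = Z1 + (Z3 || Z2) = 20.41 + j7.154 Ω = 21.63∠19.3° Ω.
Step 5 — Source phasor: V = 117∠140.4° V = -90.15 + j74.58 V.
Step 6 — Current: I = V / Z = -2.793 + j4.632 A = 5.409∠121.1° A.
Step 7 — Complex power: S = V·I* = 597.2 + j209.3 VA.
Step 8 — Real power: P = Re(S) = 597.2 W.
Step 9 — Reactive power: Q = Im(S) = 209.3 VAR.
Step 10 — Apparent power: |S| = 632.8 VA.
Step 11 — Power factor: PF = P/|S| = 0.9437 (lagging).

(a) P = 597.2 W  (b) Q = 209.3 VAR  (c) S = 632.8 VA  (d) PF = 0.9437 (lagging)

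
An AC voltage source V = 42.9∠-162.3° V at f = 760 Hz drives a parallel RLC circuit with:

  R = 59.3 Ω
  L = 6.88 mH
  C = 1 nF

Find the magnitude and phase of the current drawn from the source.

Step 1 — Angular frequency: ω = 2π·f = 2π·760 = 4775 rad/s.
Step 2 — Component impedances:
  R: Z = R = 59.3 Ω
  L: Z = jωL = j·4775·0.00688 = 0 + j32.85 Ω
  C: Z = 1/(jωC) = -j/(ω·C) = 0 - j2.094e+05 Ω
Step 3 — Parallel combination: 1/Z_total = 1/R + 1/L + 1/C; Z_total = 13.93 + j25.14 Ω = 28.74∠61.0° Ω.
Step 4 — Source phasor: V = 42.9∠-162.3° V = -40.87 - j13.04 V.
Step 5 — Ohm's law: I = V / Z_total = (-40.87 - j13.04) / (13.93 + j25.14) = -1.086 + j1.024 A.
Step 6 — Convert to polar: |I| = 1.493 A, ∠I = 136.7°.

I = 1.493∠136.7° A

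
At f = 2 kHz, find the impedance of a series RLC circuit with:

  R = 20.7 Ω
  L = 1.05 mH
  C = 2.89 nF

Step 1 — Angular frequency: ω = 2π·f = 2π·2000 = 1.257e+04 rad/s.
Step 2 — Component impedances:
  R: Z = R = 20.7 Ω
  L: Z = jωL = j·1.257e+04·0.00105 = 0 + j13.19 Ω
  C: Z = 1/(jωC) = -j/(ω·C) = 0 - j2.754e+04 Ω
Step 3 — Series combination: Z_total = R + L + C = 20.7 - j2.752e+04 Ω = 2.752e+04∠-90.0° Ω.

Z = 20.7 - j2.752e+04 Ω = 2.752e+04∠-90.0° Ω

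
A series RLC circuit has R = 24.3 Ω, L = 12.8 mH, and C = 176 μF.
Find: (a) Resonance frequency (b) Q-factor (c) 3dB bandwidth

Step 1 — Resonance: ω₀ = 1/√(LC) = 1/√(0.0128·0.000176) = 666.3 rad/s.
Step 2 — f₀ = ω₀/(2π) = 106 Hz.
Step 3 — Series Q: Q = ω₀L/R = 666.3·0.0128/24.3 = 0.3509.
Step 4 — Bandwidth: Δω = ω₀/Q = 1898 rad/s; BW = Δω/(2π) = 302.1 Hz.

(a) f₀ = 106 Hz  (b) Q = 0.3509  (c) BW = 302.1 Hz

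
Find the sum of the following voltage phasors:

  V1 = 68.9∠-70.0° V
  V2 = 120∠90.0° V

Step 1 — Convert each phasor to rectangular form:
  V1 = 68.9·(cos(-70.0°) + j·sin(-70.0°)) = 23.57 - j64.74 V
  V2 = 120·(cos(90.0°) + j·sin(90.0°)) = 0 + j120 V
Step 2 — Sum components: V_total = 23.57 + j55.26 V.
Step 3 — Convert to polar: |V_total| = 60.07 V, ∠V_total = 66.9°.

V_total = 60.07∠66.9° V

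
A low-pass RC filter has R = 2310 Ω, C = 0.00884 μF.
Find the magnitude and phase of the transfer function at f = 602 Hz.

Step 1 — Angular frequency: ω = 2π·602 = 3782 rad/s.
Step 2 — Transfer function: H(jω) = 1/(1 + jωRC).
Step 3 — Denominator: 1 + jωRC = 1 + j·3782·2310·8.84e-09 = 1 + j0.07724.
Step 4 — H = 0.9941 - j0.07678.
Step 5 — Magnitude: |H| = 0.997 (-0.0 dB); phase: φ = -4.4°.

|H| = 0.997 (-0.0 dB), φ = -4.4°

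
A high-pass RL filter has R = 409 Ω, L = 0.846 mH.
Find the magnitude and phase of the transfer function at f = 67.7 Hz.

Step 1 — Angular frequency: ω = 2π·67.7 = 425.4 rad/s.
Step 2 — Transfer function: H(jω) = jωL/(R + jωL).
Step 3 — Numerator jωL = j·0.3599; denominator R + jωL = 409 + j0.3599.
Step 4 — H = 7.742e-07 + j0.0008799.
Step 5 — Magnitude: |H| = 0.0008799 (-61.1 dB); phase: φ = 89.9°.

|H| = 0.0008799 (-61.1 dB), φ = 89.9°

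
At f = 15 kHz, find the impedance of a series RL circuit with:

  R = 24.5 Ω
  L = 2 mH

Step 1 — Angular frequency: ω = 2π·f = 2π·1.5e+04 = 9.425e+04 rad/s.
Step 2 — Component impedances:
  R: Z = R = 24.5 Ω
  L: Z = jωL = j·9.425e+04·0.002 = 0 + j188.5 Ω
Step 3 — Series combination: Z_total = R + L = 24.5 + j188.5 Ω = 190.1∠82.6° Ω.

Z = 24.5 + j188.5 Ω = 190.1∠82.6° Ω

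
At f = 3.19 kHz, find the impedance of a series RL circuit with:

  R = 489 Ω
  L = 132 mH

Step 1 — Angular frequency: ω = 2π·f = 2π·3190 = 2.004e+04 rad/s.
Step 2 — Component impedances:
  R: Z = R = 489 Ω
  L: Z = jωL = j·2.004e+04·0.132 = 0 + j2646 Ω
Step 3 — Series combination: Z_total = R + L = 489 + j2646 Ω = 2691∠79.5° Ω.

Z = 489 + j2646 Ω = 2691∠79.5° Ω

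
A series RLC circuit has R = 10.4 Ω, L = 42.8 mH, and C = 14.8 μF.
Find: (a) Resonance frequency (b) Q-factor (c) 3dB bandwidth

Step 1 — Resonance condition Im(Z)=0 gives ω₀ = 1/√(LC).
Step 2 — ω₀ = 1/√(0.0428·1.48e-05) = 1256 rad/s.
Step 3 — f₀ = ω₀/(2π) = 200 Hz.
Step 4 — Series Q: Q = ω₀L/R = 1256·0.0428/10.4 = 5.171.
Step 5 — 3dB bandwidth: Δω = ω₀/Q = 243 rad/s; BW = Δω/(2π) = 38.67 Hz.

(a) f₀ = 200 Hz  (b) Q = 5.171  (c) BW = 38.67 Hz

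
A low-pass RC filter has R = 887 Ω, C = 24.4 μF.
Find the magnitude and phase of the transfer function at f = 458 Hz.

Step 1 — Angular frequency: ω = 2π·458 = 2878 rad/s.
Step 2 — Transfer function: H(jω) = 1/(1 + jωRC).
Step 3 — Denominator: 1 + jωRC = 1 + j·2878·887·2.44e-05 = 1 + j62.28.
Step 4 — H = 0.0002577 - j0.01605.
Step 5 — Magnitude: |H| = 0.01605 (-35.9 dB); phase: φ = -89.1°.

|H| = 0.01605 (-35.9 dB), φ = -89.1°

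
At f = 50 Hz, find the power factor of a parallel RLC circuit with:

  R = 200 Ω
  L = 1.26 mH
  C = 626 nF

Step 1 — Angular frequency: ω = 2π·f = 2π·50 = 314.2 rad/s.
Step 2 — Component impedances:
  R: Z = R = 200 Ω
  L: Z = jωL = j·314.2·0.00126 = 0 + j0.3958 Ω
  C: Z = 1/(jωC) = -j/(ω·C) = 0 - j5085 Ω
Step 3 — Parallel combination: 1/Z_total = 1/R + 1/L + 1/C; Z_total = 0.0007836 + j0.3959 Ω = 0.3959∠89.9° Ω.
Step 4 — Power factor: PF = cos(φ) = Re(Z)/|Z| = 0.0007836/0.3959 = 0.001979.
Step 5 — Type: Im(Z) = 0.3959 ⇒ lagging (phase φ = 89.9°).

PF = 0.001979 (lagging, φ = 89.9°)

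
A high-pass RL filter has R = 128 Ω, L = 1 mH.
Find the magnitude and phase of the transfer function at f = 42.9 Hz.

Step 1 — Angular frequency: ω = 2π·42.9 = 269.5 rad/s.
Step 2 — Transfer function: H(jω) = jωL/(R + jωL).
Step 3 — Numerator jωL = j·0.2695; denominator R + jωL = 128 + j0.2695.
Step 4 — H = 4.435e-06 + j0.002106.
Step 5 — Magnitude: |H| = 0.002106 (-53.5 dB); phase: φ = 89.9°.

|H| = 0.002106 (-53.5 dB), φ = 89.9°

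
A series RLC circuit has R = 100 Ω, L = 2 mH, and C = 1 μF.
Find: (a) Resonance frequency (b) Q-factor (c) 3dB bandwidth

Step 1 — Resonance condition Im(Z)=0 gives ω₀ = 1/√(LC).
Step 2 — ω₀ = 1/√(0.002·1e-06) = 2.236e+04 rad/s.
Step 3 — f₀ = ω₀/(2π) = 3559 Hz.
Step 4 — Series Q: Q = ω₀L/R = 2.236e+04·0.002/100 = 0.4472.
Step 5 — 3dB bandwidth: Δω = ω₀/Q = 5e+04 rad/s; BW = Δω/(2π) = 7958 Hz.

(a) f₀ = 3559 Hz  (b) Q = 0.4472  (c) BW = 7958 Hz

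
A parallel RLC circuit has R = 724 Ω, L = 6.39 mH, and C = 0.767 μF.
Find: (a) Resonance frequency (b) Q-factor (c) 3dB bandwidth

Step 1 — Resonance: ω₀ = 1/√(LC) = 1/√(0.00639·7.67e-07) = 1.428e+04 rad/s.
Step 2 — f₀ = ω₀/(2π) = 2273 Hz.
Step 3 — Parallel Q: Q = R/(ω₀L) = 724/(1.428e+04·0.00639) = 7.932.
Step 4 — Bandwidth: Δω = ω₀/Q = 1801 rad/s; BW = Δω/(2π) = 286.6 Hz.

(a) f₀ = 2273 Hz  (b) Q = 7.932  (c) BW = 286.6 Hz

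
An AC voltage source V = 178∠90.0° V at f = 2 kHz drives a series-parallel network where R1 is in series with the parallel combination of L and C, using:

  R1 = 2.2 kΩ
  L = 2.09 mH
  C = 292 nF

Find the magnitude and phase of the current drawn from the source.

Step 1 — Angular frequency: ω = 2π·f = 2π·2000 = 1.257e+04 rad/s.
Step 2 — Component impedances:
  R1: Z = R = 2200 Ω
  L: Z = jωL = j·1.257e+04·0.00209 = 0 + j26.26 Ω
  C: Z = 1/(jωC) = -j/(ω·C) = 0 - j272.5 Ω
Step 3 — Parallel branch: L || C = 1/(1/L + 1/C) = 0 + j29.06 Ω.
Step 4 — Series with R1: Z_total = R1 + (L || C) = 2200 + j29.06 Ω = 2200∠0.8° Ω.
Step 5 — Source phasor: V = 178∠90.0° V = 0 + j178 V.
Step 6 — Ohm's law: I = V / Z_total = (0 + j178) / (2200 + j29.06) = 0.001069 + j0.08089 A.
Step 7 — Convert to polar: |I| = 0.0809 A, ∠I = 89.2°.

I = 0.0809∠89.2° A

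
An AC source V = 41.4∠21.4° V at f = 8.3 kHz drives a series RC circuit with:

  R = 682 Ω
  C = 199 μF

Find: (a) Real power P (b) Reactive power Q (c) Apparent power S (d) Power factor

Step 1 — Angular frequency: ω = 2π·f = 2π·8300 = 5.215e+04 rad/s.
Step 2 — Component impedances:
  R: Z = R = 682 Ω
  C: Z = 1/(jωC) = -j/(ω·C) = 0 - j0.09636 Ω
Step 3 — Series combination: Z_total = R + C = 682 - j0.09636 Ω = 682∠-0.0° Ω.
Step 4 — Source phasor: V = 41.4∠21.4° V = 38.55 + j15.11 V.
Step 5 — Current: I = V / Z = 0.05652 + j0.02216 A = 0.0607∠21.4° A.
Step 6 — Complex power: S = V·I* = 2.513 - j0.0003551 VA.
Step 7 — Real power: P = Re(S) = 2.513 W.
Step 8 — Reactive power: Q = Im(S) = -0.0003551 VAR.
Step 9 — Apparent power: |S| = 2.513 VA.
Step 10 — Power factor: PF = P/|S| = 1 (leading).

(a) P = 2.513 W  (b) Q = -0.0003551 VAR  (c) S = 2.513 VA  (d) PF = 1 (leading)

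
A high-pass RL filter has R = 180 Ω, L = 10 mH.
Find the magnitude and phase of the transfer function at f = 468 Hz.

Step 1 — Angular frequency: ω = 2π·468 = 2941 rad/s.
Step 2 — Transfer function: H(jω) = jωL/(R + jωL).
Step 3 — Numerator jωL = j·29.41; denominator R + jωL = 180 + j29.41.
Step 4 — H = 0.02599 + j0.1591.
Step 5 — Magnitude: |H| = 0.1612 (-15.9 dB); phase: φ = 80.7°.

|H| = 0.1612 (-15.9 dB), φ = 80.7°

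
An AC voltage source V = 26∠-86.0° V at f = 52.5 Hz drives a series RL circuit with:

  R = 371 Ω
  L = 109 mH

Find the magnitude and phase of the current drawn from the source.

Step 1 — Angular frequency: ω = 2π·f = 2π·52.5 = 329.9 rad/s.
Step 2 — Component impedances:
  R: Z = R = 371 Ω
  L: Z = jωL = j·329.9·0.109 = 0 + j35.96 Ω
Step 3 — Series combination: Z_total = R + L = 371 + j35.96 Ω = 372.7∠5.5° Ω.
Step 4 — Source phasor: V = 26∠-86.0° V = 1.814 - j25.94 V.
Step 5 — Ohm's law: I = V / Z_total = (1.814 - j25.94) / (371 + j35.96) = -0.001869 - j0.06973 A.
Step 6 — Convert to polar: |I| = 0.06975 A, ∠I = -91.5°.

I = 0.06975∠-91.5° A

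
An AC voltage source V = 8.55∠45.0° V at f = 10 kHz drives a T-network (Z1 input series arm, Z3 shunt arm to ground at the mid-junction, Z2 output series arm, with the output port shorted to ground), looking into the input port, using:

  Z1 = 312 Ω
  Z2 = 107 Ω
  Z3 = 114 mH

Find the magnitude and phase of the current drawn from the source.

Step 1 — Angular frequency: ω = 2π·f = 2π·1e+04 = 6.283e+04 rad/s.
Step 2 — Component impedances:
  Z1: Z = R = 312 Ω
  Z2: Z = R = 107 Ω
  Z3: Z = jωL = j·6.283e+04·0.114 = 0 + j7163 Ω
Step 3 — With the output port shorted to ground, the output series arm Z2 runs from the junction to ground; the shunt arm Z3 also runs from the junction to ground. They appear in parallel: Z3 || Z2 = 107 + j1.598 Ω.
Step 4 — Series with input arm Z1: Z_in = Z1 + (Z3 || Z2) = 419 + j1.598 Ω = 419∠0.2° Ω.
Step 5 — Source phasor: V = 8.55∠45.0° V = 6.046 + j6.046 V.
Step 6 — Ohm's law: I = V / Z_total = (6.046 + j6.046) / (419 + j1.598) = 0.01448 + j0.01437 A.
Step 7 — Convert to polar: |I| = 0.02041 A, ∠I = 44.8°.

I = 0.02041∠44.8° A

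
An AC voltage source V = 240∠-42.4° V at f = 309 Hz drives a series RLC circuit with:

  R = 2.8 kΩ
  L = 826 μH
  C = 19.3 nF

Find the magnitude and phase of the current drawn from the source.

Step 1 — Angular frequency: ω = 2π·f = 2π·309 = 1942 rad/s.
Step 2 — Component impedances:
  R: Z = R = 2800 Ω
  L: Z = jωL = j·1942·0.000826 = 0 + j1.604 Ω
  C: Z = 1/(jωC) = -j/(ω·C) = 0 - j2.669e+04 Ω
Step 3 — Series combination: Z_total = R + L + C = 2800 - j2.669e+04 Ω = 2.683e+04∠-84.0° Ω.
Step 4 — Source phasor: V = 240∠-42.4° V = 177.2 - j161.8 V.
Step 5 — Ohm's law: I = V / Z_total = (177.2 - j161.8) / (2800 - j2.669e+04) = 0.006688 + j0.00594 A.
Step 6 — Convert to polar: |I| = 0.008944 A, ∠I = 41.6°.

I = 0.008944∠41.6° A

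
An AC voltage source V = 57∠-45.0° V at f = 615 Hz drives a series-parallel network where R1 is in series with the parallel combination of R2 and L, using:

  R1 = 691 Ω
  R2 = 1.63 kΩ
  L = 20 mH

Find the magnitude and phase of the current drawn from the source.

Step 1 — Angular frequency: ω = 2π·f = 2π·615 = 3864 rad/s.
Step 2 — Component impedances:
  R1: Z = R = 691 Ω
  R2: Z = R = 1630 Ω
  L: Z = jωL = j·3864·0.02 = 0 + j77.28 Ω
Step 3 — Parallel branch: R2 || L = 1/(1/R2 + 1/L) = 3.656 + j77.11 Ω.
Step 4 — Series with R1: Z_total = R1 + (R2 || L) = 694.7 + j77.11 Ω = 698.9∠6.3° Ω.
Step 5 — Source phasor: V = 57∠-45.0° V = 40.31 - j40.31 V.
Step 6 — Ohm's law: I = V / Z_total = (40.31 - j40.31) / (694.7 + j77.11) = 0.05095 - j0.06368 A.
Step 7 — Convert to polar: |I| = 0.08155 A, ∠I = -51.3°.

I = 0.08155∠-51.3° A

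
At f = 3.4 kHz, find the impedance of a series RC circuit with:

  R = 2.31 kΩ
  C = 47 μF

Step 1 — Angular frequency: ω = 2π·f = 2π·3400 = 2.136e+04 rad/s.
Step 2 — Component impedances:
  R: Z = R = 2310 Ω
  C: Z = 1/(jωC) = -j/(ω·C) = 0 - j0.996 Ω
Step 3 — Series combination: Z_total = R + C = 2310 - j0.996 Ω = 2310∠-0.0° Ω.

Z = 2310 - j0.996 Ω = 2310∠-0.0° Ω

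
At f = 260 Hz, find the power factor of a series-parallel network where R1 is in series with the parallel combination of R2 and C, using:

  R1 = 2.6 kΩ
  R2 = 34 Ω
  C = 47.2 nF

Step 1 — Angular frequency: ω = 2π·f = 2π·260 = 1634 rad/s.
Step 2 — Component impedances:
  R1: Z = R = 2600 Ω
  R2: Z = R = 34 Ω
  C: Z = 1/(jωC) = -j/(ω·C) = 0 - j1.297e+04 Ω
Step 3 — Parallel branch: R2 || C = 1/(1/R2 + 1/C) = 34 - j0.08914 Ω.
Step 4 — Series with R1: Z_total = R1 + (R2 || C) = 2634 - j0.08914 Ω = 2634∠-0.0° Ω.
Step 5 — Power factor: PF = cos(φ) = Re(Z)/|Z| = 2634/2634 = 1.
Step 6 — Type: Im(Z) = -0.08914 ⇒ leading (phase φ = -0.0°).

PF = 1 (leading, φ = -0.0°)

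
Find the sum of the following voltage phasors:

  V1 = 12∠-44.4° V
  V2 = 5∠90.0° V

Step 1 — Convert each phasor to rectangular form:
  V1 = 12·(cos(-44.4°) + j·sin(-44.4°)) = 8.574 - j8.396 V
  V2 = 5·(cos(90.0°) + j·sin(90.0°)) = 0 + j5 V
Step 2 — Sum components: V_total = 8.574 - j3.396 V.
Step 3 — Convert to polar: |V_total| = 9.222 V, ∠V_total = -21.6°.

V_total = 9.222∠-21.6° V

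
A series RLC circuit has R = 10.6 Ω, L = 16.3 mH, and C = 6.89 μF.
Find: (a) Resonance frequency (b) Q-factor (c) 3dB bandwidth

Step 1 — Resonance: ω₀ = 1/√(LC) = 1/√(0.0163·6.89e-06) = 2984 rad/s.
Step 2 — f₀ = ω₀/(2π) = 474.9 Hz.
Step 3 — Series Q: Q = ω₀L/R = 2984·0.0163/10.6 = 4.589.
Step 4 — Bandwidth: Δω = ω₀/Q = 650.3 rad/s; BW = Δω/(2π) = 103.5 Hz.

(a) f₀ = 474.9 Hz  (b) Q = 4.589  (c) BW = 103.5 Hz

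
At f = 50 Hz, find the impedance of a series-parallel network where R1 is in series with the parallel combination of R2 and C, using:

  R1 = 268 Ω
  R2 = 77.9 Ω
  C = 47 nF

Step 1 — Angular frequency: ω = 2π·f = 2π·50 = 314.2 rad/s.
Step 2 — Component impedances:
  R1: Z = R = 268 Ω
  R2: Z = R = 77.9 Ω
  C: Z = 1/(jωC) = -j/(ω·C) = 0 - j6.773e+04 Ω
Step 3 — Parallel branch: R2 || C = 1/(1/R2 + 1/C) = 77.9 - j0.0896 Ω.
Step 4 — Series with R1: Z_total = R1 + (R2 || C) = 345.9 - j0.0896 Ω = 345.9∠-0.0° Ω.

Z = 345.9 - j0.0896 Ω = 345.9∠-0.0° Ω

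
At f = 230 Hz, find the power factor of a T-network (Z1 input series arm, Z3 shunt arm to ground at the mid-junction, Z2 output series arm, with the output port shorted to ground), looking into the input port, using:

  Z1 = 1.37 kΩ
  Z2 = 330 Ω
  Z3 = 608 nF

Step 1 — Angular frequency: ω = 2π·f = 2π·230 = 1445 rad/s.
Step 2 — Component impedances:
  Z1: Z = R = 1370 Ω
  Z2: Z = R = 330 Ω
  Z3: Z = 1/(jωC) = -j/(ω·C) = 0 - j1138 Ω
Step 3 — With the output port shorted to ground, the output series arm Z2 runs from the junction to ground; the shunt arm Z3 also runs from the junction to ground. They appear in parallel: Z3 || Z2 = 304.4 - j88.26 Ω.
Step 4 — Series with input arm Z1: Z_in = Z1 + (Z3 || Z2) = 1674 - j88.26 Ω = 1677∠-3.0° Ω.
Step 5 — Power factor: PF = cos(φ) = Re(Z)/|Z| = 1674.4/1676.7 = 0.9986.
Step 6 — Type: Im(Z) = -88.26 ⇒ leading (phase φ = -3.0°).

PF = 0.9986 (leading, φ = -3.0°)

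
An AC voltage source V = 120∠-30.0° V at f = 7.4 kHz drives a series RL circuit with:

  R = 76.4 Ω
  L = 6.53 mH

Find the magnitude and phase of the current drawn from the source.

Step 1 — Angular frequency: ω = 2π·f = 2π·7400 = 4.65e+04 rad/s.
Step 2 — Component impedances:
  R: Z = R = 76.4 Ω
  L: Z = jωL = j·4.65e+04·0.00653 = 0 + j303.6 Ω
Step 3 — Series combination: Z_total = R + L = 76.4 + j303.6 Ω = 313.1∠75.9° Ω.
Step 4 — Source phasor: V = 120∠-30.0° V = 103.9 - j60 V.
Step 5 — Ohm's law: I = V / Z_total = (103.9 - j60) / (76.4 + j303.6) = -0.1048 - j0.3687 A.
Step 6 — Convert to polar: |I| = 0.3833 A, ∠I = -105.9°.

I = 0.3833∠-105.9° A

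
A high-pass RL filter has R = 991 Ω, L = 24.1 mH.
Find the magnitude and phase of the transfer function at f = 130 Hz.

Step 1 — Angular frequency: ω = 2π·130 = 816.8 rad/s.
Step 2 — Transfer function: H(jω) = jωL/(R + jωL).
Step 3 — Numerator jωL = j·19.69; denominator R + jωL = 991 + j19.69.
Step 4 — H = 0.0003944 + j0.01986.
Step 5 — Magnitude: |H| = 0.01986 (-34.0 dB); phase: φ = 88.9°.

|H| = 0.01986 (-34.0 dB), φ = 88.9°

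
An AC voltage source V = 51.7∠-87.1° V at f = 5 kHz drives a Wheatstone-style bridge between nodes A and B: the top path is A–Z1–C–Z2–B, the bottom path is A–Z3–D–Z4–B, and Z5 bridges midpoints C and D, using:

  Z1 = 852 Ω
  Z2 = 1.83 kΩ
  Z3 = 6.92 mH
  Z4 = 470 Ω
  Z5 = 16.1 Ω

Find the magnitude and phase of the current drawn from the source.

Step 1 — Angular frequency: ω = 2π·f = 2π·5000 = 3.142e+04 rad/s.
Step 2 — Component impedances:
  Z1: Z = R = 852 Ω
  Z2: Z = R = 1830 Ω
  Z3: Z = jωL = j·3.142e+04·0.00692 = 0 + j217.4 Ω
  Z4: Z = R = 470 Ω
  Z5: Z = R = 16.1 Ω
Step 3 — Bridge requires nodal analysis (the Z5 bridge couples midpoints C and D, so the two paths cannot be reduced to a simple series/parallel combination). Setting node B to ground and injecting 1 A at node A, the 3-node admittance system at A, C, D solves to V_A = Z_AB = 425.5 + j203 Ω = 471.4∠25.5° Ω.
Step 4 — Source phasor: V = 51.7∠-87.1° V = 2.616 - j51.63 V.
Step 5 — Ohm's law: I = V / Z_total = (2.616 - j51.63) / (425.5 + j203) = -0.04216 - j0.1012 A.
Step 6 — Convert to polar: |I| = 0.1097 A, ∠I = -112.6°.

I = 0.1097∠-112.6° A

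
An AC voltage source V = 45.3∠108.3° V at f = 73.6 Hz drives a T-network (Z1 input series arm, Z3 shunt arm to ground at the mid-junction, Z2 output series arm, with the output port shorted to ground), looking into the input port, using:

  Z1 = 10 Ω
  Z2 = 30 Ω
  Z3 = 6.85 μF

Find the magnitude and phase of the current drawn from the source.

Step 1 — Angular frequency: ω = 2π·f = 2π·73.6 = 462.4 rad/s.
Step 2 — Component impedances:
  Z1: Z = R = 10 Ω
  Z2: Z = R = 30 Ω
  Z3: Z = 1/(jωC) = -j/(ω·C) = 0 - j315.7 Ω
Step 3 — With the output port shorted to ground, the output series arm Z2 runs from the junction to ground; the shunt arm Z3 also runs from the junction to ground. They appear in parallel: Z3 || Z2 = 29.73 - j2.825 Ω.
Step 4 — Series with input arm Z1: Z_in = Z1 + (Z3 || Z2) = 39.73 - j2.825 Ω = 39.83∠-4.1° Ω.
Step 5 — Source phasor: V = 45.3∠108.3° V = -14.22 + j43.01 V.
Step 6 — Ohm's law: I = V / Z_total = (-14.22 + j43.01) / (39.73 - j2.825) = -0.4328 + j1.052 A.
Step 7 — Convert to polar: |I| = 1.137 A, ∠I = 112.4°.

I = 1.137∠112.4° A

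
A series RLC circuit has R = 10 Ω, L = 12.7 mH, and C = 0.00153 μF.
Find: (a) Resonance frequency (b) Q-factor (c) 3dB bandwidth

Step 1 — Resonance condition Im(Z)=0 gives ω₀ = 1/√(LC).
Step 2 — ω₀ = 1/√(0.0127·1.53e-09) = 2.269e+05 rad/s.
Step 3 — f₀ = ω₀/(2π) = 3.611e+04 Hz.
Step 4 — Series Q: Q = ω₀L/R = 2.269e+05·0.0127/10 = 288.1.
Step 5 — 3dB bandwidth: Δω = ω₀/Q = 787.4 rad/s; BW = Δω/(2π) = 125.3 Hz.

(a) f₀ = 3.611e+04 Hz  (b) Q = 288.1  (c) BW = 125.3 Hz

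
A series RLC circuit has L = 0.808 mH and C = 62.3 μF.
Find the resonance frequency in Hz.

Step 1 — Resonance condition Im(Z)=0 gives ω₀ = 1/√(LC).
Step 2 — ω₀ = 1/√(0.000808·6.23e-05) = 4457 rad/s.
Step 3 — f₀ = ω₀/(2π) = 709.4 Hz.

f₀ = 709.4 Hz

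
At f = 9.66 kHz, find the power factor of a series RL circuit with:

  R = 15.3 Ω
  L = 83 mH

Step 1 — Angular frequency: ω = 2π·f = 2π·9660 = 6.07e+04 rad/s.
Step 2 — Component impedances:
  R: Z = R = 15.3 Ω
  L: Z = jωL = j·6.07e+04·0.083 = 0 + j5038 Ω
Step 3 — Series combination: Z_total = R + L = 15.3 + j5038 Ω = 5038∠89.8° Ω.
Step 4 — Power factor: PF = cos(φ) = Re(Z)/|Z| = 15.3/5038 = 0.003037.
Step 5 — Type: Im(Z) = 5038 ⇒ lagging (phase φ = 89.8°).

PF = 0.003037 (lagging, φ = 89.8°)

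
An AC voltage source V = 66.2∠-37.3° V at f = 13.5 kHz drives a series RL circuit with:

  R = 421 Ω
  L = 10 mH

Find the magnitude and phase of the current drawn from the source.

Step 1 — Angular frequency: ω = 2π·f = 2π·1.35e+04 = 8.482e+04 rad/s.
Step 2 — Component impedances:
  R: Z = R = 421 Ω
  L: Z = jωL = j·8.482e+04·0.01 = 0 + j848.2 Ω
Step 3 — Series combination: Z_total = R + L = 421 + j848.2 Ω = 947∠63.6° Ω.
Step 4 — Source phasor: V = 66.2∠-37.3° V = 52.66 - j40.12 V.
Step 5 — Ohm's law: I = V / Z_total = (52.66 - j40.12) / (421 + j848.2) = -0.01322 - j0.06865 A.
Step 6 — Convert to polar: |I| = 0.06991 A, ∠I = -100.9°.

I = 0.06991∠-100.9° A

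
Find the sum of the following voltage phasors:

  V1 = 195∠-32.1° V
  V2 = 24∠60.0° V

Step 1 — Convert each phasor to rectangular form:
  V1 = 195·(cos(-32.1°) + j·sin(-32.1°)) = 165.2 - j103.6 V
  V2 = 24·(cos(60.0°) + j·sin(60.0°)) = 12 + j20.78 V
Step 2 — Sum components: V_total = 177.2 - j82.84 V.
Step 3 — Convert to polar: |V_total| = 195.6 V, ∠V_total = -25.1°.

V_total = 195.6∠-25.1° V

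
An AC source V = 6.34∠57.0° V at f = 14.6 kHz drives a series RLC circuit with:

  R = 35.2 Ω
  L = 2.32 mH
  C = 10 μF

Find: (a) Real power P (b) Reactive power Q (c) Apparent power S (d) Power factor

Step 1 — Angular frequency: ω = 2π·f = 2π·1.46e+04 = 9.173e+04 rad/s.
Step 2 — Component impedances:
  R: Z = R = 35.2 Ω
  L: Z = jωL = j·9.173e+04·0.00232 = 0 + j212.8 Ω
  C: Z = 1/(jωC) = -j/(ω·C) = 0 - j1.09 Ω
Step 3 — Series combination: Z_total = R + L + C = 35.2 + j211.7 Ω = 214.6∠80.6° Ω.
Step 4 — Source phasor: V = 6.34∠57.0° V = 3.453 + j5.317 V.
Step 5 — Current: I = V / Z = 0.02708 - j0.01181 A = 0.02954∠-23.6° A.
Step 6 — Complex power: S = V·I* = 0.03071 + j0.1847 VA.
Step 7 — Real power: P = Re(S) = 0.03071 W.
Step 8 — Reactive power: Q = Im(S) = 0.1847 VAR.
Step 9 — Apparent power: |S| = 0.1873 VA.
Step 10 — Power factor: PF = P/|S| = 0.164 (lagging).

(a) P = 0.03071 W  (b) Q = 0.1847 VAR  (c) S = 0.1873 VA  (d) PF = 0.164 (lagging)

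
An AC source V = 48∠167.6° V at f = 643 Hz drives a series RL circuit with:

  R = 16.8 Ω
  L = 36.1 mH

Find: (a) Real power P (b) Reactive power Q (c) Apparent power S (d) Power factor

Step 1 — Angular frequency: ω = 2π·f = 2π·643 = 4040 rad/s.
Step 2 — Component impedances:
  R: Z = R = 16.8 Ω
  L: Z = jωL = j·4040·0.0361 = 0 + j145.8 Ω
Step 3 — Series combination: Z_total = R + L = 16.8 + j145.8 Ω = 146.8∠83.4° Ω.
Step 4 — Source phasor: V = 48∠167.6° V = -46.88 + j10.31 V.
Step 5 — Current: I = V / Z = 0.03321 + j0.3253 A = 0.3269∠84.2° A.
Step 6 — Complex power: S = V·I* = 1.796 + j15.59 VA.
Step 7 — Real power: P = Re(S) = 1.796 W.
Step 8 — Reactive power: Q = Im(S) = 15.59 VAR.
Step 9 — Apparent power: |S| = 15.69 VA.
Step 10 — Power factor: PF = P/|S| = 0.1144 (lagging).

(a) P = 1.796 W  (b) Q = 15.59 VAR  (c) S = 15.69 VA  (d) PF = 0.1144 (lagging)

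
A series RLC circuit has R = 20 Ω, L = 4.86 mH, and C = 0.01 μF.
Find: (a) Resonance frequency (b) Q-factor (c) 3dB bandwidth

Step 1 — Resonance condition Im(Z)=0 gives ω₀ = 1/√(LC).
Step 2 — ω₀ = 1/√(0.00486·1e-08) = 1.434e+05 rad/s.
Step 3 — f₀ = ω₀/(2π) = 2.283e+04 Hz.
Step 4 — Series Q: Q = ω₀L/R = 1.434e+05·0.00486/20 = 34.86.
Step 5 — 3dB bandwidth: Δω = ω₀/Q = 4115 rad/s; BW = Δω/(2π) = 655 Hz.

(a) f₀ = 2.283e+04 Hz  (b) Q = 34.86  (c) BW = 655 Hz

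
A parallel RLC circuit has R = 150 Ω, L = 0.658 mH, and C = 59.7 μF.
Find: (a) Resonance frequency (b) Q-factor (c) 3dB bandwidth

Step 1 — Resonance: ω₀ = 1/√(LC) = 1/√(0.000658·5.97e-05) = 5045 rad/s.
Step 2 — f₀ = ω₀/(2π) = 803 Hz.
Step 3 — Parallel Q: Q = R/(ω₀L) = 150/(5045·0.000658) = 45.18.
Step 4 — Bandwidth: Δω = ω₀/Q = 111.7 rad/s; BW = Δω/(2π) = 17.77 Hz.

(a) f₀ = 803 Hz  (b) Q = 45.18  (c) BW = 17.77 Hz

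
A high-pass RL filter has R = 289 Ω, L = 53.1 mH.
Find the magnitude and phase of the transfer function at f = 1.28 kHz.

Step 1 — Angular frequency: ω = 2π·1280 = 8042 rad/s.
Step 2 — Transfer function: H(jω) = jωL/(R + jωL).
Step 3 — Numerator jωL = j·427.1; denominator R + jωL = 289 + j427.1.
Step 4 — H = 0.6859 + j0.4642.
Step 5 — Magnitude: |H| = 0.8282 (-1.6 dB); phase: φ = 34.1°.

|H| = 0.8282 (-1.6 dB), φ = 34.1°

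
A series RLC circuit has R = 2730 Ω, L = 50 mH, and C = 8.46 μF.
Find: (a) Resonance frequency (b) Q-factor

Step 1 — Resonance condition Im(Z)=0 gives ω₀ = 1/√(LC).
Step 2 — ω₀ = 1/√(0.05·8.46e-06) = 1538 rad/s.
Step 3 — f₀ = ω₀/(2π) = 244.7 Hz.
Step 4 — Series Q: Q = ω₀L/R = 1538·0.05/2730 = 0.02816.

(a) f₀ = 244.7 Hz  (b) Q = 0.02816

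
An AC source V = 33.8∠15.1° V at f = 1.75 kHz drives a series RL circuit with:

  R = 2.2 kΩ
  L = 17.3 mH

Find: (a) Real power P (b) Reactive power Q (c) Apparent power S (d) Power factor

Step 1 — Angular frequency: ω = 2π·f = 2π·1750 = 1.1e+04 rad/s.
Step 2 — Component impedances:
  R: Z = R = 2200 Ω
  L: Z = jωL = j·1.1e+04·0.0173 = 0 + j190.2 Ω
Step 3 — Series combination: Z_total = R + L = 2200 + j190.2 Ω = 2208∠4.9° Ω.
Step 4 — Source phasor: V = 33.8∠15.1° V = 32.63 + j8.805 V.
Step 5 — Current: I = V / Z = 0.01507 + j0.0027 A = 0.01531∠10.2° A.
Step 6 — Complex power: S = V·I* = 0.5154 + j0.04457 VA.
Step 7 — Real power: P = Re(S) = 0.5154 W.
Step 8 — Reactive power: Q = Im(S) = 0.04457 VAR.
Step 9 — Apparent power: |S| = 0.5174 VA.
Step 10 — Power factor: PF = P/|S| = 0.9963 (lagging).

(a) P = 0.5154 W  (b) Q = 0.04457 VAR  (c) S = 0.5174 VA  (d) PF = 0.9963 (lagging)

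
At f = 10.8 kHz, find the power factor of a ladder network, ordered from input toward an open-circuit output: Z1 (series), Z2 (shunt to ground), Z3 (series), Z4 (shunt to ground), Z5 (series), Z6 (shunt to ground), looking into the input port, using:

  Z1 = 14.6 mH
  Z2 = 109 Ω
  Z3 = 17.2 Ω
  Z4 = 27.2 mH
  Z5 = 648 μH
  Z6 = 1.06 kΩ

Step 1 — Angular frequency: ω = 2π·f = 2π·1.08e+04 = 6.786e+04 rad/s.
Step 2 — Component impedances:
  Z1: Z = jωL = j·6.786e+04·0.0146 = 0 + j990.7 Ω
  Z2: Z = R = 109 Ω
  Z3: Z = R = 17.2 Ω
  Z4: Z = jωL = j·6.786e+04·0.0272 = 0 + j1846 Ω
  Z5: Z = jωL = j·6.786e+04·0.000648 = 0 + j43.97 Ω
  Z6: Z = R = 1060 Ω
Step 3 — Ladder network (open output): work backward from the far end, alternating series and parallel combinations. Z_in = 98.64 + j996.2 Ω = 1001∠84.3° Ω.
Step 4 — Power factor: PF = cos(φ) = Re(Z)/|Z| = 98.64/1001.1 = 0.09853.
Step 5 — Type: Im(Z) = 996.2 ⇒ lagging (phase φ = 84.3°).

PF = 0.09853 (lagging, φ = 84.3°)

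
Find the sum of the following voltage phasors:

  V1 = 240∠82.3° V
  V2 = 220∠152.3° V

Step 1 — Convert each phasor to rectangular form:
  V1 = 240·(cos(82.3°) + j·sin(82.3°)) = 32.16 + j237.8 V
  V2 = 220·(cos(152.3°) + j·sin(152.3°)) = -194.8 + j102.3 V
Step 2 — Sum components: V_total = -162.6 + j340.1 V.
Step 3 — Convert to polar: |V_total| = 377 V, ∠V_total = 115.6°.

V_total = 377∠115.6° V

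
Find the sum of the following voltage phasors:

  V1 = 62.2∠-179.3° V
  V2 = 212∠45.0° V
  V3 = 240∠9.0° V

Step 1 — Convert each phasor to rectangular form:
  V1 = 62.2·(cos(-179.3°) + j·sin(-179.3°)) = -62.2 - j0.7599 V
  V2 = 212·(cos(45.0°) + j·sin(45.0°)) = 149.9 + j149.9 V
  V3 = 240·(cos(9.0°) + j·sin(9.0°)) = 237 + j37.54 V
Step 2 — Sum components: V_total = 324.8 + j186.7 V.
Step 3 — Convert to polar: |V_total| = 374.6 V, ∠V_total = 29.9°.

V_total = 374.6∠29.9° V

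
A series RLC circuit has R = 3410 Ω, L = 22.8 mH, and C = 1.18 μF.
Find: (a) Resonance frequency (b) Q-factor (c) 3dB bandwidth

Step 1 — Resonance: ω₀ = 1/√(LC) = 1/√(0.0228·1.18e-06) = 6097 rad/s.
Step 2 — f₀ = ω₀/(2π) = 970.3 Hz.
Step 3 — Series Q: Q = ω₀L/R = 6097·0.0228/3410 = 0.04076.
Step 4 — Bandwidth: Δω = ω₀/Q = 1.496e+05 rad/s; BW = Δω/(2π) = 2.38e+04 Hz.

(a) f₀ = 970.3 Hz  (b) Q = 0.04076  (c) BW = 2.38e+04 Hz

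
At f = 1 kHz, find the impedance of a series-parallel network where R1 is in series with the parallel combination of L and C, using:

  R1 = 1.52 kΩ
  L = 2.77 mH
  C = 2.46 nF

Step 1 — Angular frequency: ω = 2π·f = 2π·1000 = 6283 rad/s.
Step 2 — Component impedances:
  R1: Z = R = 1520 Ω
  L: Z = jωL = j·6283·0.00277 = 0 + j17.4 Ω
  C: Z = 1/(jωC) = -j/(ω·C) = 0 - j6.47e+04 Ω
Step 3 — Parallel branch: L || C = 1/(1/L + 1/C) = 0 + j17.41 Ω.
Step 4 — Series with R1: Z_total = R1 + (L || C) = 1520 + j17.41 Ω = 1520∠0.7° Ω.

Z = 1520 + j17.41 Ω = 1520∠0.7° Ω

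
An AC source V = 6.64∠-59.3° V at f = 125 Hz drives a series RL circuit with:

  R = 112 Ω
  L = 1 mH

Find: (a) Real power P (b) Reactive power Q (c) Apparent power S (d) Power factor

Step 1 — Angular frequency: ω = 2π·f = 2π·125 = 785.4 rad/s.
Step 2 — Component impedances:
  R: Z = R = 112 Ω
  L: Z = jωL = j·785.4·0.001 = 0 + j0.7854 Ω
Step 3 — Series combination: Z_total = R + L = 112 + j0.7854 Ω = 112∠0.4° Ω.
Step 4 — Source phasor: V = 6.64∠-59.3° V = 3.39 - j5.709 V.
Step 5 — Current: I = V / Z = 0.02991 - j0.05119 A = 0.05928∠-59.7° A.
Step 6 — Complex power: S = V·I* = 0.3936 + j0.00276 VA.
Step 7 — Real power: P = Re(S) = 0.3936 W.
Step 8 — Reactive power: Q = Im(S) = 0.00276 VAR.
Step 9 — Apparent power: |S| = 0.3936 VA.
Step 10 — Power factor: PF = P/|S| = 1 (lagging).

(a) P = 0.3936 W  (b) Q = 0.00276 VAR  (c) S = 0.3936 VA  (d) PF = 1 (lagging)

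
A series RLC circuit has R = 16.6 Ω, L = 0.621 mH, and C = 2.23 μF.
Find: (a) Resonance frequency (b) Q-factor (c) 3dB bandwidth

Step 1 — Resonance: ω₀ = 1/√(LC) = 1/√(0.000621·2.23e-06) = 2.687e+04 rad/s.
Step 2 — f₀ = ω₀/(2π) = 4277 Hz.
Step 3 — Series Q: Q = ω₀L/R = 2.687e+04·0.000621/16.6 = 1.005.
Step 4 — Bandwidth: Δω = ω₀/Q = 2.673e+04 rad/s; BW = Δω/(2π) = 4254 Hz.

(a) f₀ = 4277 Hz  (b) Q = 1.005  (c) BW = 4254 Hz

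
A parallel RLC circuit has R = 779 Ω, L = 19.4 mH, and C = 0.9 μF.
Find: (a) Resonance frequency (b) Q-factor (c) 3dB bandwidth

Step 1 — Resonance: ω₀ = 1/√(LC) = 1/√(0.0194·9e-07) = 7568 rad/s.
Step 2 — f₀ = ω₀/(2π) = 1204 Hz.
Step 3 — Parallel Q: Q = R/(ω₀L) = 779/(7568·0.0194) = 5.306.
Step 4 — Bandwidth: Δω = ω₀/Q = 1426 rad/s; BW = Δω/(2π) = 227 Hz.

(a) f₀ = 1204 Hz  (b) Q = 5.306  (c) BW = 227 Hz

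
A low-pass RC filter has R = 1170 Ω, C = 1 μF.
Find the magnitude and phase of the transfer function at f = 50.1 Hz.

Step 1 — Angular frequency: ω = 2π·50.1 = 314.8 rad/s.
Step 2 — Transfer function: H(jω) = 1/(1 + jωRC).
Step 3 — Denominator: 1 + jωRC = 1 + j·314.8·1170·1e-06 = 1 + j0.3683.
Step 4 — H = 0.8806 - j0.3243.
Step 5 — Magnitude: |H| = 0.9384 (-0.6 dB); phase: φ = -20.2°.

|H| = 0.9384 (-0.6 dB), φ = -20.2°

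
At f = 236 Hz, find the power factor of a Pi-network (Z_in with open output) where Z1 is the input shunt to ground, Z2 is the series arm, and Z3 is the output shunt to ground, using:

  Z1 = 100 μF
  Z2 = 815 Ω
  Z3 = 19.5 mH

Step 1 — Angular frequency: ω = 2π·f = 2π·236 = 1483 rad/s.
Step 2 — Component impedances:
  Z1: Z = 1/(jωC) = -j/(ω·C) = 0 - j6.744 Ω
  Z2: Z = R = 815 Ω
  Z3: Z = jωL = j·1483·0.0195 = 0 + j28.92 Ω
Step 3 — With open output, the series arm Z2 and the output shunt Z3 appear in series to ground: Z2 + Z3 = 815 + j28.92 Ω.
Step 4 — Parallel with input shunt Z1: Z_in = Z1 || (Z2 + Z3) = 0.05576 - j6.745 Ω = 6.746∠-89.5° Ω.
Step 5 — Power factor: PF = cos(φ) = Re(Z)/|Z| = 0.05576/6.746 = 0.008266.
Step 6 — Type: Im(Z) = -6.745 ⇒ leading (phase φ = -89.5°).

PF = 0.008266 (leading, φ = -89.5°)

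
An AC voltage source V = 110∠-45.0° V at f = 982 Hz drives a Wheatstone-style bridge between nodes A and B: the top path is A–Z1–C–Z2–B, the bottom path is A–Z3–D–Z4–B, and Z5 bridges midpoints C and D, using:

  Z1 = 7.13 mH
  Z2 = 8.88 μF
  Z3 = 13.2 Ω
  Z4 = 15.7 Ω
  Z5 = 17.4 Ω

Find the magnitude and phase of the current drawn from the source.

Step 1 — Angular frequency: ω = 2π·f = 2π·982 = 6170 rad/s.
Step 2 — Component impedances:
  Z1: Z = jωL = j·6170·0.00713 = 0 + j43.99 Ω
  Z2: Z = 1/(jωC) = -j/(ω·C) = 0 - j18.25 Ω
  Z3: Z = R = 13.2 Ω
  Z4: Z = R = 15.7 Ω
  Z5: Z = R = 17.4 Ω
Step 3 — Bridge requires nodal analysis (the Z5 bridge couples midpoints C and D, so the two paths cannot be reduced to a simple series/parallel combination). Setting node B to ground and injecting 1 A at node A, the 3-node admittance system at A, C, D solves to V_A = Z_AB = 16.65 + j2.206 Ω = 16.79∠7.5° Ω.
Step 4 — Source phasor: V = 110∠-45.0° V = 77.78 - j77.78 V.
Step 5 — Ohm's law: I = V / Z_total = (77.78 - j77.78) / (16.65 + j2.206) = 3.984 - j5.201 A.
Step 6 — Convert to polar: |I| = 6.551 A, ∠I = -52.5°.

I = 6.551∠-52.5° A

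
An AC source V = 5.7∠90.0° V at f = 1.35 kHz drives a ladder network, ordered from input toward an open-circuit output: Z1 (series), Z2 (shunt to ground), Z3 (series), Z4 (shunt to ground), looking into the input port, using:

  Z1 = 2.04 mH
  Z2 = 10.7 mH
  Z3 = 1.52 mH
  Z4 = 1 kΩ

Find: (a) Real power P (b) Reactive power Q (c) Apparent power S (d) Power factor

Step 1 — Angular frequency: ω = 2π·f = 2π·1350 = 8482 rad/s.
Step 2 — Component impedances:
  Z1: Z = jωL = j·8482·0.00204 = 0 + j17.3 Ω
  Z2: Z = jωL = j·8482·0.0107 = 0 + j90.76 Ω
  Z3: Z = jωL = j·8482·0.00152 = 0 + j12.89 Ω
  Z4: Z = R = 1000 Ω
Step 3 — Ladder network (open output): work backward from the far end, alternating series and parallel combinations. Z_in = 8.15 + j107.2 Ω = 107.5∠85.7° Ω.
Step 4 — Source phasor: V = 5.7∠90.0° V = 0 + j5.7 V.
Step 5 — Current: I = V / Z = 0.05286 + j0.004018 A = 0.05301∠4.3° A.
Step 6 — Complex power: S = V·I* = 0.0229 + j0.3013 VA.
Step 7 — Real power: P = Re(S) = 0.0229 W.
Step 8 — Reactive power: Q = Im(S) = 0.3013 VAR.
Step 9 — Apparent power: |S| = 0.3022 VA.
Step 10 — Power factor: PF = P/|S| = 0.07579 (lagging).

(a) P = 0.0229 W  (b) Q = 0.3013 VAR  (c) S = 0.3022 VA  (d) PF = 0.07579 (lagging)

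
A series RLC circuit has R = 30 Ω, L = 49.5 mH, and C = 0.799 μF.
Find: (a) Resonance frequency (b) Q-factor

Step 1 — Resonance condition Im(Z)=0 gives ω₀ = 1/√(LC).
Step 2 — ω₀ = 1/√(0.0495·7.99e-07) = 5028 rad/s.
Step 3 — f₀ = ω₀/(2π) = 800.3 Hz.
Step 4 — Series Q: Q = ω₀L/R = 5028·0.0495/30 = 8.297.

(a) f₀ = 800.3 Hz  (b) Q = 8.297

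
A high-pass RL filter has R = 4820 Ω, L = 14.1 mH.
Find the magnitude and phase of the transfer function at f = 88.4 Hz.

Step 1 — Angular frequency: ω = 2π·88.4 = 555.4 rad/s.
Step 2 — Transfer function: H(jω) = jωL/(R + jωL).
Step 3 — Numerator jωL = j·7.832; denominator R + jωL = 4820 + j7.832.
Step 4 — H = 2.64e-06 + j0.001625.
Step 5 — Magnitude: |H| = 0.001625 (-55.8 dB); phase: φ = 89.9°.

|H| = 0.001625 (-55.8 dB), φ = 89.9°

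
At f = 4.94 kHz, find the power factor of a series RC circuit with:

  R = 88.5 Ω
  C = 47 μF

Step 1 — Angular frequency: ω = 2π·f = 2π·4940 = 3.104e+04 rad/s.
Step 2 — Component impedances:
  R: Z = R = 88.5 Ω
  C: Z = 1/(jωC) = -j/(ω·C) = 0 - j0.6855 Ω
Step 3 — Series combination: Z_total = R + C = 88.5 - j0.6855 Ω = 88.5∠-0.4° Ω.
Step 4 — Power factor: PF = cos(φ) = Re(Z)/|Z| = 88.5/88.5 = 1.
Step 5 — Type: Im(Z) = -0.6855 ⇒ leading (phase φ = -0.4°).

PF = 1 (leading, φ = -0.4°)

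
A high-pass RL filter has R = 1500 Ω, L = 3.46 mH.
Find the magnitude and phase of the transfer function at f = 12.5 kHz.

Step 1 — Angular frequency: ω = 2π·1.25e+04 = 7.854e+04 rad/s.
Step 2 — Transfer function: H(jω) = jωL/(R + jωL).
Step 3 — Numerator jωL = j·271.7; denominator R + jωL = 1500 + j271.7.
Step 4 — H = 0.03178 + j0.1754.
Step 5 — Magnitude: |H| = 0.1783 (-15.0 dB); phase: φ = 79.7°.

|H| = 0.1783 (-15.0 dB), φ = 79.7°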